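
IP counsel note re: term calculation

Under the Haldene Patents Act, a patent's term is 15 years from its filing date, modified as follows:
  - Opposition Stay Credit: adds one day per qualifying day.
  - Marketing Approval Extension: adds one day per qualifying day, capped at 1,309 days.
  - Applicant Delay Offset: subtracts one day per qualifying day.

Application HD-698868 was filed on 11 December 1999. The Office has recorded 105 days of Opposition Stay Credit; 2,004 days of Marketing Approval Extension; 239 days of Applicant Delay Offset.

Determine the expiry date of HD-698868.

February 28, 2018

Base term: filing date + 15 years → 11 December 2014.
Opposition Stay Credit: +105 days → 26 March 2015.
Marketing Approval Extension: 2004 days claimed exceeds the 1309-day cap, so +1309 days → 25 October 2018.
Applicant Delay Offset: −239 days → 28 February 2018.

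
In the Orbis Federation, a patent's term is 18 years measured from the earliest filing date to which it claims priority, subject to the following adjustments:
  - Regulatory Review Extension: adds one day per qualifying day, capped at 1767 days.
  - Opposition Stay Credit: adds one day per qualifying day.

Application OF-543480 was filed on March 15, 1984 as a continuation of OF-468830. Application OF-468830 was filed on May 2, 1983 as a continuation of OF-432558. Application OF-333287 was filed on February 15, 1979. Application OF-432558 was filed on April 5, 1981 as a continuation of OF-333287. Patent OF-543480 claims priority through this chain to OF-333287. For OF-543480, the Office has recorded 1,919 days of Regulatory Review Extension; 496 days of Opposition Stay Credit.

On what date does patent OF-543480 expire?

April 28, 2003

Earliest priority filing: 15 February 1979.
Base term: 15 February 1979 + 18 years → 15 February 1997.
Regulatory Review Extension: 1919 days claimed exceeds the 1767-day cap, so +1767 days → 18 December 2001.
Opposition Stay Credit: +496 days → 28 April 2003.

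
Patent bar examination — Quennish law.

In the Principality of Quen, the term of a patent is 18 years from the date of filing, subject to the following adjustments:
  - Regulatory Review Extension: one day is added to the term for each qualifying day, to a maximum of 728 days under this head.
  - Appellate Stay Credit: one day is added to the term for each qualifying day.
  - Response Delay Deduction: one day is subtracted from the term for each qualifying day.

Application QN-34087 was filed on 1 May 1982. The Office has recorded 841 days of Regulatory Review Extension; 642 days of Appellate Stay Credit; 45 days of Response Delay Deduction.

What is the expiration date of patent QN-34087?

December 17, 2003

Base term: filing date + 18 years → 1 May 2000.
Regulatory Review Extension: 841 days claimed exceeds the 728-day cap, so +728 days → 29 April 2002.
Appellate Stay Credit: +642 days → 31 January 2004.
Response Delay Deduction: −45 days → 17 December 2003.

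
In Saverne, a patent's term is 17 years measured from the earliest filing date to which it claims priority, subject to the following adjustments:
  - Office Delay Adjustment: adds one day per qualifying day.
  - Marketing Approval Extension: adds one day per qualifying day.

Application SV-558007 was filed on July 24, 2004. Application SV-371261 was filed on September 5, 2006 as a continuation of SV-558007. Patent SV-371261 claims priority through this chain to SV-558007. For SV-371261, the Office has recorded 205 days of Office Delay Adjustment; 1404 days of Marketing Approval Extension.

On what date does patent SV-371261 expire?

Earliest priority filing: 24 July 2004.
Base term: 24 July 2004 + 17 years → 24 July 2021.
Office Delay Adjustment: +205 days → 14 February 2022.
Marketing Approval Extension: +1404 days → 19 December 2025.

December 19, 2025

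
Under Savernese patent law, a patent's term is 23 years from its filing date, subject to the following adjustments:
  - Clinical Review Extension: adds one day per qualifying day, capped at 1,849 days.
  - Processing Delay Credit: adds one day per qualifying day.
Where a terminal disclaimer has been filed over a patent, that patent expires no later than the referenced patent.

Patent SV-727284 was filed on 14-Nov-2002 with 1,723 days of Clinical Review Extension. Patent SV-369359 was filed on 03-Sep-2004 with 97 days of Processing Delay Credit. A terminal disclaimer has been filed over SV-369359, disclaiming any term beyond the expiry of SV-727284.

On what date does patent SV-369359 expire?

Natural term of SV-369359:
  Base: filing + 23 years → 3 September 2027.
  Processing Delay Credit: +97 days → 9 December 2027.
Expiry of referenced patent SV-727284:
  Base: filing + 23 years → 14 November 2025.
  Clinical Review Extension: 1723 days (within the 1849-day cap) → +1723 days → 3 August 2030.
Terminal disclaimer: SV-369359 expires on the earlier of 9 December 2027 and 3 August 2030.

2027-12-09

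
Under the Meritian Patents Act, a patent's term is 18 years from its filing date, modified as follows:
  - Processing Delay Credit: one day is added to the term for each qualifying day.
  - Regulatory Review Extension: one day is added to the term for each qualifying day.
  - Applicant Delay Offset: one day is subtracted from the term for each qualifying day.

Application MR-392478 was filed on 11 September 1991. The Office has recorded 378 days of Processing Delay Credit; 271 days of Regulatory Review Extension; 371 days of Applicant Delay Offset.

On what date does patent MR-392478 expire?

Base term: filing date + 18 years → 11 September 2009.
Processing Delay Credit: +378 days → 24 September 2010.
Regulatory Review Extension: +271 days → 22 June 2011.
Applicant Delay Offset: −371 days → 16 June 2010.

June 16, 2010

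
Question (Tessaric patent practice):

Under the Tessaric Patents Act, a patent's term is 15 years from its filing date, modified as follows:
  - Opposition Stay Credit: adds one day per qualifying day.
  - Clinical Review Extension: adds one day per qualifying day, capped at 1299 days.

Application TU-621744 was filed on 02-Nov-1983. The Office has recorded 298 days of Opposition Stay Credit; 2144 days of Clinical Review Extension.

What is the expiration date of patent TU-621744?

2003-03-18

Base term: filing date + 15 years → 2 November 1998.
Opposition Stay Credit: +298 days → 27 August 1999.
Clinical Review Extension: 2144 days claimed exceeds the 1299-day cap, so +1299 days → 18 March 2003.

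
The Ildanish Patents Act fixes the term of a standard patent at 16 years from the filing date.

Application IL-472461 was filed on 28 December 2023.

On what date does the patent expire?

2039-12-28

Filing date + 16 years → 28 December 2039.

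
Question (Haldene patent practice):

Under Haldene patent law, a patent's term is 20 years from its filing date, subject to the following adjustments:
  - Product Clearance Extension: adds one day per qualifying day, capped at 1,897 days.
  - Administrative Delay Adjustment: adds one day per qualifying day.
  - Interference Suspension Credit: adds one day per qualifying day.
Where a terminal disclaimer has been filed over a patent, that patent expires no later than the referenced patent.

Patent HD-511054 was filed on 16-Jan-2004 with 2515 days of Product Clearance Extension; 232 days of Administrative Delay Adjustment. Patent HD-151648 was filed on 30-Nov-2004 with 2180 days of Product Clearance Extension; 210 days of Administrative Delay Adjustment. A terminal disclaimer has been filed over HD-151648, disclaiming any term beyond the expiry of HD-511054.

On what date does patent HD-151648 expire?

Natural term of HD-151648:
  Base: filing + 20 years → 30 November 2024.
  Product Clearance Extension: 2180 days claimed exceeds the 1897-day cap, so +1897 days → 9 February 2030.
  Administrative Delay Adjustment: +210 days → 7 September 2030.
Expiry of referenced patent HD-511054:
  Base: filing + 20 years → 16 January 2024.
  Product Clearance Extension: 2515 days claimed exceeds the 1897-day cap, so +1897 days → 27 March 2029.
  Administrative Delay Adjustment: +232 days → 14 November 2029.
Terminal disclaimer: HD-151648 expires on the earlier of 7 September 2030 and 14 November 2029.

2029-11-14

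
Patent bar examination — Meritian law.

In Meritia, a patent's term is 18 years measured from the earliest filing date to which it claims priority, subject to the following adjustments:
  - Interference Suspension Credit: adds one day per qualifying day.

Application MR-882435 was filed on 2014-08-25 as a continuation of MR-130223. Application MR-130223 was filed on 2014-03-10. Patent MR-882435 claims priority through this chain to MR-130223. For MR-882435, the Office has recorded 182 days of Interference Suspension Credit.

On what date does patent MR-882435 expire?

Earliest priority filing: 10 March 2014.
Base term: 10 March 2014 + 18 years → 10 March 2032.
Interference Suspension Credit: +182 days → 8 September 2032.

September 8, 2032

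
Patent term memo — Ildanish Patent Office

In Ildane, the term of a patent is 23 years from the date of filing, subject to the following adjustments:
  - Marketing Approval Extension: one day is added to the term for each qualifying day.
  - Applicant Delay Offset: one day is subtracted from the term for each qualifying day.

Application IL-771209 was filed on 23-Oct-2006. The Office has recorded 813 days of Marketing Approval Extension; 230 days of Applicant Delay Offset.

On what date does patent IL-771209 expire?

Base term: filing date + 23 years → 23 October 2029.
Marketing Approval Extension: +813 days → 14 January 2032.
Applicant Delay Offset: −230 days → 29 May 2031.

May 29, 2031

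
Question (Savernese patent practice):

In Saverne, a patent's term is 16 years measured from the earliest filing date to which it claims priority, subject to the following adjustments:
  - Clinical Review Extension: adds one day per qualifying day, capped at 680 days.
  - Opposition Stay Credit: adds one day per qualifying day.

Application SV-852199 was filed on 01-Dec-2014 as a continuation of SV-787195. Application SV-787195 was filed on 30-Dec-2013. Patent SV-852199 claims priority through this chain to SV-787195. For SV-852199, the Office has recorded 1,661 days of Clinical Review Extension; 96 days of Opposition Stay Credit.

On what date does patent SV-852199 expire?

Earliest priority filing: 30 December 2013.
Base term: 30 December 2013 + 16 years → 30 December 2029.
Clinical Review Extension: 1661 days claimed exceeds the 680-day cap, so +680 days → 10 November 2031.
Opposition Stay Credit: +96 days → 14 February 2032.

2032-02-14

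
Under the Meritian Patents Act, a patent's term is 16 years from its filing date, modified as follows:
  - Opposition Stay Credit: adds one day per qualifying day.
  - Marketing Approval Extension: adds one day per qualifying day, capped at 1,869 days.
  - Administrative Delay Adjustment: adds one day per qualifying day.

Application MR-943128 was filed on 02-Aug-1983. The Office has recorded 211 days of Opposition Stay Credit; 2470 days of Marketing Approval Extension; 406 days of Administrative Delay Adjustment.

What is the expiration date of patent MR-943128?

Base term: filing date + 16 years → 2 August 1999.
Opposition Stay Credit: +211 days → 29 February 2000.
Marketing Approval Extension: 2470 days claimed exceeds the 1869-day cap, so +1869 days → 12 April 2005.
Administrative Delay Adjustment: +406 days → 23 May 2006.

May 23, 2006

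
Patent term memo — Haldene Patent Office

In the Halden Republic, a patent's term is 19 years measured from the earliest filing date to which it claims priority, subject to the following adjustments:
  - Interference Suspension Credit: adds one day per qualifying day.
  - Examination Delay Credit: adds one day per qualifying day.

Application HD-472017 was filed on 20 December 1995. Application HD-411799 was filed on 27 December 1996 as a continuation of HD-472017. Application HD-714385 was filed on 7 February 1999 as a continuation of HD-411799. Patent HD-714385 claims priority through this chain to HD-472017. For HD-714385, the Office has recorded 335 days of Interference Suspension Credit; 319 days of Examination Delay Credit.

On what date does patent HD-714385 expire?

October 4, 2016

Earliest priority filing: 20 December 1995.
Base term: 20 December 1995 + 19 years → 20 December 2014.
Interference Suspension Credit: +335 days → 20 November 2015.
Examination Delay Credit: +319 days → 4 October 2016.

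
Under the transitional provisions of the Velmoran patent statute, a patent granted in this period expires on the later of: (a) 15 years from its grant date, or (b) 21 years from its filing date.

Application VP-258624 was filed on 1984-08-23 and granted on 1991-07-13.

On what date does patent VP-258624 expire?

2006-07-13

(a) grant + 15 years → 13 July 2006.
(b) filing + 21 years → 23 August 2005.
Later of the two: 13 July 2006.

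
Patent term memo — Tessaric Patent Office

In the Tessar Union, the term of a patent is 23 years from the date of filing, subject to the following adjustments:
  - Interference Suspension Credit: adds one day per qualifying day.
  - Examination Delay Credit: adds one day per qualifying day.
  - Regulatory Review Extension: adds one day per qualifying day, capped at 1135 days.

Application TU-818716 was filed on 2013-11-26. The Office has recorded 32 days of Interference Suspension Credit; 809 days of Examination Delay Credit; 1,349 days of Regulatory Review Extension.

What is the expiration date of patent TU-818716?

Base term: filing date + 23 years → 26 November 2036.
Interference Suspension Credit: +32 days → 28 December 2036.
Examination Delay Credit: +809 days → 17 March 2039.
Regulatory Review Extension: 1349 days claimed exceeds the 1135-day cap, so +1135 days → 25 April 2042.

2042-04-25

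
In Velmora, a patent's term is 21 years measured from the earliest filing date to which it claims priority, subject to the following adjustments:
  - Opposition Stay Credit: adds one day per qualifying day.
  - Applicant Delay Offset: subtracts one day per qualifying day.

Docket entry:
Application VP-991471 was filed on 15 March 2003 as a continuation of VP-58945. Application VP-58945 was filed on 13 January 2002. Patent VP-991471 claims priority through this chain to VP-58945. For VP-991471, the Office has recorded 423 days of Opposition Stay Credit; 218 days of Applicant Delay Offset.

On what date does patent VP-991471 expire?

2023-08-06

Earliest priority filing: 13 January 2002.
Base term: 13 January 2002 + 21 years → 13 January 2023.
Opposition Stay Credit: +423 days → 11 March 2024.
Applicant Delay Offset: −218 days → 6 August 2023.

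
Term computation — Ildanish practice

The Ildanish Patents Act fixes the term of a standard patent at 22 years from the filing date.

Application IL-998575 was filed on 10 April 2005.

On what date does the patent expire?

2027-04-10

Filing date + 22 years → 10 April 2027.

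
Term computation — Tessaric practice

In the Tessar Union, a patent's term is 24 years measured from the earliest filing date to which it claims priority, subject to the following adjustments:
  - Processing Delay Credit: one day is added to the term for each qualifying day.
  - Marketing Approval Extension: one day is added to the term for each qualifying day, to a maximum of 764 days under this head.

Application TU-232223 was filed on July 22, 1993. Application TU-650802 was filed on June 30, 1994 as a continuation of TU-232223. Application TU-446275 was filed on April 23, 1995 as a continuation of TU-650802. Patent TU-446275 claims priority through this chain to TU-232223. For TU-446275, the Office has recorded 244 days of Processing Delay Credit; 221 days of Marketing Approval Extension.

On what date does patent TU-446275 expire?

October 30, 2018

Earliest priority filing: 22 July 1993.
Base term: 22 July 1993 + 24 years → 22 July 2017.
Processing Delay Credit: +244 days → 23 March 2018.
Marketing Approval Extension: 221 days (within the 764-day cap) → +221 days → 30 October 2018.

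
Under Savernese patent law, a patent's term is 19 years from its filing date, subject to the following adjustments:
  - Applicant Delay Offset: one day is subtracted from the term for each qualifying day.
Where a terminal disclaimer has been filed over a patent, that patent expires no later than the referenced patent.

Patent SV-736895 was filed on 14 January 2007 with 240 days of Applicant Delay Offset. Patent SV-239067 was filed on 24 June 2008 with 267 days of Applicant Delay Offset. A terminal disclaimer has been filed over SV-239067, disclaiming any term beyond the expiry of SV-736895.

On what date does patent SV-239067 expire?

Natural term of SV-239067:
  Base: filing + 19 years → 24 June 2027.
  Applicant Delay Offset: −267 days → 30 September 2026.
Expiry of referenced patent SV-736895:
  Base: filing + 19 years → 14 January 2026.
  Applicant Delay Offset: −240 days → 19 May 2025.
Terminal disclaimer: SV-239067 expires on the earlier of 30 September 2026 and 19 May 2025.

May 19, 2025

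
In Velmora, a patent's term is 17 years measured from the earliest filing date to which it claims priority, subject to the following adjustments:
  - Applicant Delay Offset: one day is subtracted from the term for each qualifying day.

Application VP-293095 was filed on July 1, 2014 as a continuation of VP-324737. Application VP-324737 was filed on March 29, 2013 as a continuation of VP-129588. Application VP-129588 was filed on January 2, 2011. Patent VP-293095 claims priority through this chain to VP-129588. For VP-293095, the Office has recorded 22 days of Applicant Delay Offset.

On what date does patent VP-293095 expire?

Earliest priority filing: 2 January 2011.
Base term: 2 January 2011 + 17 years → 2 January 2028.
Applicant Delay Offset: −22 days → 11 December 2027.

December 11, 2027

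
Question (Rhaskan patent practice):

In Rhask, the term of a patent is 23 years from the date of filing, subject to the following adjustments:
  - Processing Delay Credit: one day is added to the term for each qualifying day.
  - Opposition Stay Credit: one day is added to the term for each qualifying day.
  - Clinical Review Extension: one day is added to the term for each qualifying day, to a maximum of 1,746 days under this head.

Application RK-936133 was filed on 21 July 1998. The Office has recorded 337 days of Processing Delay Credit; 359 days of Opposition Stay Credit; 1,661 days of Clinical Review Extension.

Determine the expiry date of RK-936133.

2028-01-03

Base term: filing date + 23 years → 21 July 2021.
Processing Delay Credit: +337 days → 23 June 2022.
Opposition Stay Credit: +359 days → 17 June 2023.
Clinical Review Extension: 1661 days (within the 1746-day cap) → +1661 days → 3 January 2028.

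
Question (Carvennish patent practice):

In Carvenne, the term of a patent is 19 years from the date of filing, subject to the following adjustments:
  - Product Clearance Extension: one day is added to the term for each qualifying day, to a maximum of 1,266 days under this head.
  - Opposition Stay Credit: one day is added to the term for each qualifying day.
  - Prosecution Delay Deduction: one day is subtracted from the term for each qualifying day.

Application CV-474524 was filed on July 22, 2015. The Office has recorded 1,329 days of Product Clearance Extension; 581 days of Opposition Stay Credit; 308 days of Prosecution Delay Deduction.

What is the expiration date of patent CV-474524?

Base term: filing date + 19 years → 22 July 2034.
Product Clearance Extension: 1329 days claimed exceeds the 1266-day cap, so +1266 days → 8 January 2038.
Opposition Stay Credit: +581 days → 12 August 2039.
Prosecution Delay Deduction: −308 days → 8 October 2038.

October 8, 2038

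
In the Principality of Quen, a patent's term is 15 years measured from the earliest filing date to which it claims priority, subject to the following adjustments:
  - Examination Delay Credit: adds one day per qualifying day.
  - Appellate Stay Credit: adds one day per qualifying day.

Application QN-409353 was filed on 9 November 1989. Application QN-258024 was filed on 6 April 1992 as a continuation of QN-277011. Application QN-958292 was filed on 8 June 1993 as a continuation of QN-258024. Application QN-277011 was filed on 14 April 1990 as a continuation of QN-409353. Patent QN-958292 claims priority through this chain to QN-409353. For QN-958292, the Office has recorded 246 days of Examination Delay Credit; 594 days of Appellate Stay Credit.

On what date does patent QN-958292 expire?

2007-02-27

Earliest priority filing: 9 November 1989.
Base term: 9 November 1989 + 15 years → 9 November 2004.
Examination Delay Credit: +246 days → 13 July 2005.
Appellate Stay Credit: +594 days → 27 February 2007.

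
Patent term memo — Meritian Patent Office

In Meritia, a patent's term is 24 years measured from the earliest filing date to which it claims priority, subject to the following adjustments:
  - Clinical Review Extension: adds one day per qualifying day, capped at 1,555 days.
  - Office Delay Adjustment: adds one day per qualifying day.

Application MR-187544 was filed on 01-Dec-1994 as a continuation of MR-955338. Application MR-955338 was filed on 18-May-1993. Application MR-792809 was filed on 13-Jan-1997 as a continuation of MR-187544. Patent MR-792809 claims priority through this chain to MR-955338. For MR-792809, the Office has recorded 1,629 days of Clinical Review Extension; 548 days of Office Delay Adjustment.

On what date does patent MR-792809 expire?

Earliest priority filing: 18 May 1993.
Base term: 18 May 1993 + 24 years → 18 May 2017.
Clinical Review Extension: 1629 days claimed exceeds the 1555-day cap, so +1555 days → 20 August 2021.
Office Delay Adjustment: +548 days → 19 February 2023.

2023-02-19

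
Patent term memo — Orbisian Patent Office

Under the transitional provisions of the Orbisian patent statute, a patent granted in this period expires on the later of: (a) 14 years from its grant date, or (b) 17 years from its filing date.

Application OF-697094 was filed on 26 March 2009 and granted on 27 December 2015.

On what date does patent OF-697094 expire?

(a) grant + 14 years → 27 December 2029.
(b) filing + 17 years → 26 March 2026.
Later of the two: 27 December 2029.

2029-12-27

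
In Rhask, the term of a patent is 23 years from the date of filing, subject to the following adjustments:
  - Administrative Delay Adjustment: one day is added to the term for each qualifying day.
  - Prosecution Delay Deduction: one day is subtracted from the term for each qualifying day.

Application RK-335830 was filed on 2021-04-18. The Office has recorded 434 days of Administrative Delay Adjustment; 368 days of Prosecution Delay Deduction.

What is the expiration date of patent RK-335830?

2044-06-23

Base term: filing date + 23 years → 18 April 2044.
Administrative Delay Adjustment: +434 days → 26 June 2045.
Prosecution Delay Deduction: −368 days → 23 June 2044.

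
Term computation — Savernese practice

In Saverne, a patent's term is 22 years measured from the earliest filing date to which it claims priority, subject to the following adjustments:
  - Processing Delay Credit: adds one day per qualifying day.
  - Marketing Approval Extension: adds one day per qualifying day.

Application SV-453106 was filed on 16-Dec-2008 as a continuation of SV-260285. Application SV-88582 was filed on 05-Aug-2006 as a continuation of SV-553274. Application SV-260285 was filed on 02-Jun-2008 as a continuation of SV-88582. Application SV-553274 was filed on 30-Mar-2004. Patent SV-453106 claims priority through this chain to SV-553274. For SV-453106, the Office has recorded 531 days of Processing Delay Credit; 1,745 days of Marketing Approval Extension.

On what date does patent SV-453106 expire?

Earliest priority filing: 30 March 2004.
Base term: 30 March 2004 + 22 years → 30 March 2026.
Processing Delay Credit: +531 days → 12 September 2027.
Marketing Approval Extension: +1745 days → 22 June 2032.

2032-06-22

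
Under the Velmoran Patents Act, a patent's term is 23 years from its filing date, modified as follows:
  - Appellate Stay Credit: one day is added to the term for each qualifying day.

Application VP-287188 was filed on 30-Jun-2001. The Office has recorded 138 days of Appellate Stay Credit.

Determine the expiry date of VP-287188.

November 15, 2024

Base term: filing date + 23 years → 30 June 2024.
Appellate Stay Credit: +138 days → 15 November 2024.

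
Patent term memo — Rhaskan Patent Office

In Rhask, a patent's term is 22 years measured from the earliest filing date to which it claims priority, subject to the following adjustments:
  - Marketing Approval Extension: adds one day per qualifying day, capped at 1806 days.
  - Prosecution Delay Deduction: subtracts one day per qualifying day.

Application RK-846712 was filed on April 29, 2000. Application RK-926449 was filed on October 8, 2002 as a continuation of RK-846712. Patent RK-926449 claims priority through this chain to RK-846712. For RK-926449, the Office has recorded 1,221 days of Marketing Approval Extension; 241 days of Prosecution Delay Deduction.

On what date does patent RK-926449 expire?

2025-01-03

Earliest priority filing: 29 April 2000.
Base term: 29 April 2000 + 22 years → 29 April 2022.
Marketing Approval Extension: 1221 days (within the 1806-day cap) → +1221 days → 1 September 2025.
Prosecution Delay Deduction: −241 days → 3 January 2025.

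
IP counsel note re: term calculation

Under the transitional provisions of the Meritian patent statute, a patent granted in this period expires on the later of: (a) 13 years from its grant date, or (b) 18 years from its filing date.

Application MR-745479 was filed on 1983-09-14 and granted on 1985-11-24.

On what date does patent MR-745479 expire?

2001-09-14

(a) grant + 13 years → 24 November 1998.
(b) filing + 18 years → 14 September 2001.
Later of the two: 14 September 2001.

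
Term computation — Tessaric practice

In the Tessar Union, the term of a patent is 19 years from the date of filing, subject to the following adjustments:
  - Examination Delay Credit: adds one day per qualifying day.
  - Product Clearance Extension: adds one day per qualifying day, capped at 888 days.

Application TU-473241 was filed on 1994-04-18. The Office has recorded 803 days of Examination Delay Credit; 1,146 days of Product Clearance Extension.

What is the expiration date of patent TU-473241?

December 4, 2017

Base term: filing date + 19 years → 18 April 2013.
Examination Delay Credit: +803 days → 30 June 2015.
Product Clearance Extension: 1146 days claimed exceeds the 888-day cap, so +888 days → 4 December 2017.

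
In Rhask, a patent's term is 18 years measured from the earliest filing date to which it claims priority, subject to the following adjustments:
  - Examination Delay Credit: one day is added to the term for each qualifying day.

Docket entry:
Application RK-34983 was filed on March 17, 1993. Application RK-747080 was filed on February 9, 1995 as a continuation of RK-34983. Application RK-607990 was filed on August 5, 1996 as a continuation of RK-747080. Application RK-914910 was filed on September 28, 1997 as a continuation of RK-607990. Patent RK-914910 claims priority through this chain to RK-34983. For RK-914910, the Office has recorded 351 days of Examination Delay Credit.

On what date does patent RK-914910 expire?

2012-03-02

Earliest priority filing: 17 March 1993.
Base term: 17 March 1993 + 18 years → 17 March 2011.
Examination Delay Credit: +351 days → 2 March 2012.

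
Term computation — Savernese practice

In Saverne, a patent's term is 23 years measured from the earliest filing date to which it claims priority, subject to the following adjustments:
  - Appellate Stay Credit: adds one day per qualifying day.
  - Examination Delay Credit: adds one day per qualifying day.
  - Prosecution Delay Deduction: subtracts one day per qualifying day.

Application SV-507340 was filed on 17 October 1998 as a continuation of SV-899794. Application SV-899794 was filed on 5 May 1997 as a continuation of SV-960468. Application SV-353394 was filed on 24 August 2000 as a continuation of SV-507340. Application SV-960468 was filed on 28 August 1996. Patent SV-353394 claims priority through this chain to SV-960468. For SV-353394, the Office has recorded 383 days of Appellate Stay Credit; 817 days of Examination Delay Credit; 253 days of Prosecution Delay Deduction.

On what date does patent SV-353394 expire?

2022-04-01

Earliest priority filing: 28 August 1996.
Base term: 28 August 1996 + 23 years → 28 August 2019.
Appellate Stay Credit: +383 days → 14 September 2020.
Examination Delay Credit: +817 days → 10 December 2022.
Prosecution Delay Deduction: −253 days → 1 April 2022.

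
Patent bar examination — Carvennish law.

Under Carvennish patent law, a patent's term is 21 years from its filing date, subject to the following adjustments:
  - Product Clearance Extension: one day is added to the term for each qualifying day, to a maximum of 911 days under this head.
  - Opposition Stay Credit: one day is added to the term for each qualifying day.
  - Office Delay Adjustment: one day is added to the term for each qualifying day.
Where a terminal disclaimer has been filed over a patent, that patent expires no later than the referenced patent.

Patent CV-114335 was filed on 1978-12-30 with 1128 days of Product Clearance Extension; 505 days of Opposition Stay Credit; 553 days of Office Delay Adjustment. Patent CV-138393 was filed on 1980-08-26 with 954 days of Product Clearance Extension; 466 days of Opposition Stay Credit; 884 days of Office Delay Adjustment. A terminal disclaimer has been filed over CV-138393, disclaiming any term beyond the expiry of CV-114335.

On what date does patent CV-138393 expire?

2005-05-21

Natural term of CV-138393:
  Base: filing + 21 years → 26 August 2001.
  Product Clearance Extension: 954 days claimed exceeds the 911-day cap, so +911 days → 23 February 2004.
  Opposition Stay Credit: +466 days → 3 June 2005.
  Office Delay Adjustment: +884 days → 4 November 2007.
Expiry of referenced patent CV-114335:
  Base: filing + 21 years → 30 December 1999.
  Product Clearance Extension: 1128 days claimed exceeds the 911-day cap, so +911 days → 28 June 2002.
  Opposition Stay Credit: +505 days → 15 November 2003.
  Office Delay Adjustment: +553 days → 21 May 2005.
Terminal disclaimer: CV-138393 expires on the earlier of 4 November 2007 and 21 May 2005.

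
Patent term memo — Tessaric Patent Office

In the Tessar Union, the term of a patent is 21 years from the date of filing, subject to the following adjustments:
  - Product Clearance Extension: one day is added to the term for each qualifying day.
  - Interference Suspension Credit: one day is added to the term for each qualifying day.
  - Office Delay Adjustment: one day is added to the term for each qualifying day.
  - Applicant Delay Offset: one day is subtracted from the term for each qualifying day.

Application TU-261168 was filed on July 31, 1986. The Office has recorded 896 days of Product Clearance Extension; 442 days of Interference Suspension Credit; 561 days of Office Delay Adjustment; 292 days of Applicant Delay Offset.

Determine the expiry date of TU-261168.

December 24, 2011

Base term: filing date + 21 years → 31 July 2007.
Product Clearance Extension: +896 days → 12 January 2010.
Interference Suspension Credit: +442 days → 30 March 2011.
Office Delay Adjustment: +561 days → 11 October 2012.
Applicant Delay Offset: −292 days → 24 December 2011.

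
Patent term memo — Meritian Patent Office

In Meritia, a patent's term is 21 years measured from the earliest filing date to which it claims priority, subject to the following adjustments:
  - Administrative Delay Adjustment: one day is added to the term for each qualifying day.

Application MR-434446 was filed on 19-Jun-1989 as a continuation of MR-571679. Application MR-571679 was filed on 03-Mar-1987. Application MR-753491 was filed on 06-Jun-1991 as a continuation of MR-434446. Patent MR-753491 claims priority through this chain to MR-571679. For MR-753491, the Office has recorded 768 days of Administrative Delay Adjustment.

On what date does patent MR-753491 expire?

Earliest priority filing: 3 March 1987.
Base term: 3 March 1987 + 21 years → 3 March 2008.
Administrative Delay Adjustment: +768 days → 10 April 2010.

2010-04-10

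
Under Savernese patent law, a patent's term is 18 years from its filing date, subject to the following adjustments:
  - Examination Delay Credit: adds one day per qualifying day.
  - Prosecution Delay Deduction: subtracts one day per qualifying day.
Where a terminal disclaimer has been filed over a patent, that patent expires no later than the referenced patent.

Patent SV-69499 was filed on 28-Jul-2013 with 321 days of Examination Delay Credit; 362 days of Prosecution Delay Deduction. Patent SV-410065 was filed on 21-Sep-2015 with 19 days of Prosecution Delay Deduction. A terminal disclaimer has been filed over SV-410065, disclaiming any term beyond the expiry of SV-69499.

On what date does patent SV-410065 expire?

2031-06-17

Natural term of SV-410065:
  Base: filing + 18 years → 21 September 2033.
  Prosecution Delay Deduction: −19 days → 2 September 2033.
Expiry of referenced patent SV-69499:
  Base: filing + 18 years → 28 July 2031.
  Examination Delay Credit: +321 days → 13 June 2032.
  Prosecution Delay Deduction: −362 days → 17 June 2031.
Terminal disclaimer: SV-410065 expires on the earlier of 2 September 2033 and 17 June 2031.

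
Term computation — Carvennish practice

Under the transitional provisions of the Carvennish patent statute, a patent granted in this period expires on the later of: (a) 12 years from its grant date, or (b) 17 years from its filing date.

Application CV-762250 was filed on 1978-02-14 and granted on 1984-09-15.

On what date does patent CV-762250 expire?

1996-09-15

(a) grant + 12 years → 15 September 1996.
(b) filing + 17 years → 14 February 1995.
Later of the two: 15 September 1996.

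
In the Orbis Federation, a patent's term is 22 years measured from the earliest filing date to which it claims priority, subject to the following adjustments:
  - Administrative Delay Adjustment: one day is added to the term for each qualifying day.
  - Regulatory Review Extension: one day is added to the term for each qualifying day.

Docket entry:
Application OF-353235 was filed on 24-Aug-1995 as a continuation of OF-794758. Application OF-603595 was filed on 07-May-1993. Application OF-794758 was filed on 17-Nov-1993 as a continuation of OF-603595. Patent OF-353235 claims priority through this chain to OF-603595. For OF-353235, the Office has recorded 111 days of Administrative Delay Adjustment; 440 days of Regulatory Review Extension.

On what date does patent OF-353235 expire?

November 8, 2016

Earliest priority filing: 7 May 1993.
Base term: 7 May 1993 + 22 years → 7 May 2015.
Administrative Delay Adjustment: +111 days → 26 August 2015.
Regulatory Review Extension: +440 days → 8 November 2016.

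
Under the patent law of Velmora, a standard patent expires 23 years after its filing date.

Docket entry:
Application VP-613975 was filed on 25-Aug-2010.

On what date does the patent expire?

August 25, 2033

Filing date + 23 years → 25 August 2033.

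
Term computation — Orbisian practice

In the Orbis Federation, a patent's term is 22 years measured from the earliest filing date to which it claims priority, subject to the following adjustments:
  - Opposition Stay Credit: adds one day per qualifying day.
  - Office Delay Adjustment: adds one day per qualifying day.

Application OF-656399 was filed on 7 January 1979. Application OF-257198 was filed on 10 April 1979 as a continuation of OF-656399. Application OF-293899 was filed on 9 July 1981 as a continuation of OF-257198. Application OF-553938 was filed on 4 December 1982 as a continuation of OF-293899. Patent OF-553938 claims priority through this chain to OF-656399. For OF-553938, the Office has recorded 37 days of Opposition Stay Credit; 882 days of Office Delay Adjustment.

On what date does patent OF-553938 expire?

July 15, 2003

Earliest priority filing: 7 January 1979.
Base term: 7 January 1979 + 22 years → 7 January 2001.
Opposition Stay Credit: +37 days → 13 February 2001.
Office Delay Adjustment: +882 days → 15 July 2003.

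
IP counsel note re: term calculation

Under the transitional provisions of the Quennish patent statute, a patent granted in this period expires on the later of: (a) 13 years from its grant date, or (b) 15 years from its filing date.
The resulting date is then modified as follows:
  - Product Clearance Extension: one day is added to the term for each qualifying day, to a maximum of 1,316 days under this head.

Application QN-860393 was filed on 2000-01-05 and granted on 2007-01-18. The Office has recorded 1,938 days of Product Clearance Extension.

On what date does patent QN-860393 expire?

2023-08-26

(a) grant + 13 years → 18 January 2020.
(b) filing + 15 years → 5 January 2015.
Later of the two: 18 January 2020.
Product Clearance Extension: 1938 days claimed exceeds the 1316-day cap, so +1316 days → 26 August 2023.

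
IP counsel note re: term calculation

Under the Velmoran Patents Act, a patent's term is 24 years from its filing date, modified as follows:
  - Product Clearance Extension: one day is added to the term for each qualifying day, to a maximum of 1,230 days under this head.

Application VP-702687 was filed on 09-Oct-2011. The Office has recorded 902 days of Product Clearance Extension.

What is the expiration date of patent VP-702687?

2038-03-29

Base term: filing date + 24 years → 9 October 2035.
Product Clearance Extension: 902 days (within the 1230-day cap) → +902 days → 29 March 2038.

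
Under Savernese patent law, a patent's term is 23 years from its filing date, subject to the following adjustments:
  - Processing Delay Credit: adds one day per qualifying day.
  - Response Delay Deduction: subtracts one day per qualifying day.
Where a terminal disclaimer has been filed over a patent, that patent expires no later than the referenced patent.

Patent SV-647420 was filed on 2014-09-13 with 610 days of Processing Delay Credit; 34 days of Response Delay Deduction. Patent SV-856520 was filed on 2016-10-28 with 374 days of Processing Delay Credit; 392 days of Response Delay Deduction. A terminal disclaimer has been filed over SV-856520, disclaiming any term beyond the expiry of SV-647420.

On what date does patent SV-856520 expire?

Natural term of SV-856520:
  Base: filing + 23 years → 28 October 2039.
  Processing Delay Credit: +374 days → 5 November 2040.
  Response Delay Deduction: −392 days → 10 October 2039.
Expiry of referenced patent SV-647420:
  Base: filing + 23 years → 13 September 2037.
  Processing Delay Credit: +610 days → 16 May 2039.
  Response Delay Deduction: −34 days → 12 April 2039.
Terminal disclaimer: SV-856520 expires on the earlier of 10 October 2039 and 12 April 2039.

April 12, 2039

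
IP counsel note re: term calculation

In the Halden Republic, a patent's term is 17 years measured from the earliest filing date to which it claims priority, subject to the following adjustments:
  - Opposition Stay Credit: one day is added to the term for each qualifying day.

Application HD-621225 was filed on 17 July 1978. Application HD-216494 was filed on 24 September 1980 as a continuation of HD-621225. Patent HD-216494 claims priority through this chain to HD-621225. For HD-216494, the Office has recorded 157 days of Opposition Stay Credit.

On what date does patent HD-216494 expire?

1995-12-21

Earliest priority filing: 17 July 1978.
Base term: 17 July 1978 + 17 years → 17 July 1995.
Opposition Stay Credit: +157 days → 21 December 1995.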